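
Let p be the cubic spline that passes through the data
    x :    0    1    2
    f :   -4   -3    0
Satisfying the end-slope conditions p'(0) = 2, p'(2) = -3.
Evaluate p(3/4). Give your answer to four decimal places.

-3.5195

With M_i denoting the second derivative at x_i, h_i = 1, 1, and Δ_i = (y_(i+1) − y_i)/h_i = 1, 3:
  1·M_0 + 4·M_1 + 1·M_2 = 6(Δ_1 - Δ_0) = 12
Clamped end conditions give two more equations: 2h_0·M_0 + h_0·M_1 = 6(Δ_0 - p'(0)) = -6 and h_1·M_1 + 2h_1·M_2 = 6(p'(2) - Δ_1) = -36.
Solving: M_0 = -17/2, M_1 = 11, M_2 = -47/2.
On [0, 1], p(x) = -4 + 2·x - 17/4·x² + 13/4·x³.
With x = 3/4: p(3/4) = -901/256.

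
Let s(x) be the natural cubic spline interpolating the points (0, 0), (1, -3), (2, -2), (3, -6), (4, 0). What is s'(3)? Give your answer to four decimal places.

-0.2143

With M_i denoting the second derivative at x_i, h_i = 1, 1, 1, 1, and Δ_i = (y_(i+1) − y_i)/h_i = -3, 1, -4, 6:
  1·M_0 + 4·M_1 + 1·M_2 = 6(Δ_1 - Δ_0) = 24
  1·M_1 + 4·M_2 + 1·M_3 = 6(Δ_2 - Δ_1) = -30
  1·M_2 + 4·M_3 + 1·M_4 = 6(Δ_3 - Δ_2) = 60
Natural end conditions: M_0 = M_4 = 0.
Forward elimination and back-substitution give M_0 = 0, M_1 = 135/14, M_2 = -102/7, M_3 = 261/14, M_4 = 0.
On [3, 4], s'(x) = b_3 + 2c_3·(x - 3) + 3d_3·(x - 3)² with b_3 = Δ_3 - h_3(2M_3 + M_4)/6 = -3/14, c_3 = M_3/2 = 261/28, d_3 = (M_4 - M_3)/(6h_3) = -87/28. So s'(3) = -3/14.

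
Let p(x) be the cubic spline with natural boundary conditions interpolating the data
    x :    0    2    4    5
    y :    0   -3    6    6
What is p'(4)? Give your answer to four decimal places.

2.1818

Put M_i = p'' at the i-th knot. Here h = (2, 2, 1) and Δ = (-3/2, 9/2, 0), so the interior equations h_(i-1)·M_(i-1) + 2(h_(i-1)+h_i)·M_i + h_i·M_(i+1) = 6(Δ_i − Δ_(i-1)) read
  2·M_0 + 8·M_1 + 2·M_2 = 6(Δ_1 - Δ_0) = 36
  2·M_1 + 6·M_2 + 1·M_3 = 6(Δ_2 - Δ_1) = -27
Natural end conditions: M_0 = M_3 = 0.
Solving: M_0 = 0, M_1 = 135/22, M_2 = -72/11, M_3 = 0.
On [4, 5], p'(x) = b_2 + 2c_2·(x - 4) + 3d_2·(x - 4)² with b_2 = Δ_2 - h_2(2M_2 + M_3)/6 = 24/11, c_2 = M_2/2 = -36/11, d_2 = (M_3 - M_2)/(6h_2) = 12/11. So p'(4) = 24/11.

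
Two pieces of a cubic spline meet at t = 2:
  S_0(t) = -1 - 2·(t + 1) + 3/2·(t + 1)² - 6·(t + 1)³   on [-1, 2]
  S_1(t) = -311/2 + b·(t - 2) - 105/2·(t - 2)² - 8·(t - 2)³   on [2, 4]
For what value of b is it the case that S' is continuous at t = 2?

-155

S_0'(t) = -2 + 3·(t + 1) - 18·(t + 1)², so S_0'(2) = -155. On the right, S_1'(2) = b, so b = -155.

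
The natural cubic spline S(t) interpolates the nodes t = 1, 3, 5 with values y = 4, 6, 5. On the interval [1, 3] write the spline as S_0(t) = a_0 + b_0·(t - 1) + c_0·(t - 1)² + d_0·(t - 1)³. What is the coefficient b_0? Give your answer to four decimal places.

1.3750

Let σ_i = S''(x_i). Step sizes h_i = 2, 2; slopes of the chords Δ_i = (y_(i+1) - y_i)/h_i = 1, -1/2.
  2·σ_0 + 8·σ_1 + 2·σ_2 = 6(Δ_1 - Δ_0) = -9
Natural end conditions: σ_0 = σ_2 = 0.
Solving: σ_0 = 0, σ_1 = -9/8, σ_2 = 0.
On [1, 3], with S_0(t) = a_0 + b_0·(t - 1) + c_0·(t - 1)² + d_0·(t - 1)³: c_0 = σ_0/2 = 0, d_0 = (σ_1 - σ_0)/(6h_0) = -3/32, b_0 = Δ_0 - h_0(2σ_0 + σ_1)/6 = 11/8.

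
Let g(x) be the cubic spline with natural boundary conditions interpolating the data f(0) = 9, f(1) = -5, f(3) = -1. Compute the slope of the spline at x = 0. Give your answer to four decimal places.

Let M_i = g''(x_i). Step sizes h_i = 1, 2; slopes of the chords Δ_i = (y_(i+1) - y_i)/h_i = -14, 2.
  1·M_0 + 6·M_1 + 2·M_2 = 6(Δ_1 - Δ_0) = 96
Natural end conditions: M_0 = M_2 = 0.
Solving the tridiagonal system: M_0 = 0, M_1 = 16, M_2 = 0.
On [0, 1], g'(x) = b_0 + 2c_0·x + 3d_0·x² with b_0 = Δ_0 - h_0(2M_0 + M_1)/6 = -50/3, c_0 = M_0/2 = 0, d_0 = (M_1 - M_0)/(6h_0) = 8/3. So g'(0) = -50/3.

-16.6667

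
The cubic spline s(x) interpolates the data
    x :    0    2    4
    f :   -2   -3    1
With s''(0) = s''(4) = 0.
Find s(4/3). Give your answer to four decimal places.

Put M_i = s'' at the i-th knot. Here h = (2, 2) and Δ = (-1/2, 2), so the interior equations h_(i-1)·M_(i-1) + 2(h_(i-1)+h_i)·M_i + h_i·M_(i+1) = 6(Δ_i − Δ_(i-1)) read
  2·M_0 + 8·M_1 + 2·M_2 = 6(Δ_1 - Δ_0) = 15
Natural end conditions: M_0 = M_2 = 0.
Hence M_0 = 0, M_1 = 15/8, M_2 = 0.
On [0, 2], s(x) = -2 - 9/8·x + 0·x² + 5/32·x³.
With x = 4/3: s(4/3) = -169/54.

-3.1296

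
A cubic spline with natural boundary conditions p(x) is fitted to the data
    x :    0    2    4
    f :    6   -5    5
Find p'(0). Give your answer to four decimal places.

Put M_i = p'' at the i-th knot. Here h = (2, 2) and Δ = (-11/2, 5), so the interior equations h_(i-1)·M_(i-1) + 2(h_(i-1)+h_i)·M_i + h_i·M_(i+1) = 6(Δ_i − Δ_(i-1)) read
  2·M_0 + 8·M_1 + 2·M_2 = 6(Δ_1 - Δ_0) = 63
Natural end conditions: M_0 = M_2 = 0.
Hence M_0 = 0, M_1 = 63/8, M_2 = 0.
On [0, 2], p'(x) = b_0 + 2c_0·x + 3d_0·x² with b_0 = Δ_0 - h_0(2M_0 + M_1)/6 = -65/8, c_0 = M_0/2 = 0, d_0 = (M_1 - M_0)/(6h_0) = 21/32. So p'(0) = -65/8.

-8.1250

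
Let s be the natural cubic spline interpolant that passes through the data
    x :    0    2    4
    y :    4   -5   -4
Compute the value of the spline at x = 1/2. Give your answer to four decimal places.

1.1641

Put σ_i = s'' at the i-th knot. Here h = (2, 2) and Δ = (-9/2, 1/2), so the interior equations h_(i-1)·σ_(i-1) + 2(h_(i-1)+h_i)·σ_i + h_i·σ_(i+1) = 6(Δ_i − Δ_(i-1)) read
  2·σ_0 + 8·σ_1 + 2·σ_2 = 6(Δ_1 - Δ_0) = 30
Natural end conditions: σ_0 = σ_2 = 0.
Forward elimination and back-substitution give σ_0 = 0, σ_1 = 15/4, σ_2 = 0.
On [0, 2], s(x) = 4 - 23/4·x + 0·x² + 5/16·x³.
With x = 1/2: s(1/2) = 149/128.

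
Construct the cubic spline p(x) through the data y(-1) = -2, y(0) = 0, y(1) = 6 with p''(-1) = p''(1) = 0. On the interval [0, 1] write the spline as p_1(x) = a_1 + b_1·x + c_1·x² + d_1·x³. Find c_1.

Let m_i = p''(x_i). Step sizes h_i = 1, 1; slopes of the chords Δ_i = (y_(i+1) - y_i)/h_i = 2, 6.
  1·m_0 + 4·m_1 + 1·m_2 = 6(Δ_1 - Δ_0) = 24
Natural end conditions: m_0 = m_2 = 0.
Solving: m_0 = 0, m_1 = 6, m_2 = 0.
On [0, 1], with p_1(x) = a_1 + b_1·x + c_1·x² + d_1·x³: c_1 = m_1/2 = 3, d_1 = (m_2 - m_1)/(6h_1) = -1, b_1 = Δ_1 - h_1(2m_1 + m_2)/6 = 4.

3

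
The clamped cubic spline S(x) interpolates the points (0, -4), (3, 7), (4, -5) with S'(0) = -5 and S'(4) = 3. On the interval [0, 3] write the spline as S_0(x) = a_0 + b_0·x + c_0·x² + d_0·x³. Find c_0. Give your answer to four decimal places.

Let σ_i = S''(x_i). Step sizes h_i = 3, 1; slopes of the chords Δ_i = (y_(i+1) - y_i)/h_i = 11/3, -12.
  3·σ_0 + 8·σ_1 + 1·σ_2 = 6(Δ_1 - Δ_0) = -94
Clamped end conditions give two more equations: 2h_0·σ_0 + h_0·σ_1 = 6(Δ_0 - S'(0)) = 52 and h_1·σ_1 + 2h_1·σ_2 = 6(S'(4) - Δ_1) = 90.
Forward elimination and back-substitution give σ_0 = 269/12, σ_1 = -55/2, σ_2 = 235/4.
On [0, 3], with S_0(x) = a_0 + b_0·x + c_0·x² + d_0·x³: c_0 = σ_0/2 = 269/24, d_0 = (σ_1 - σ_0)/(6h_0) = -599/216, b_0 = Δ_0 - h_0(2σ_0 + σ_1)/6 = -5.

11.2083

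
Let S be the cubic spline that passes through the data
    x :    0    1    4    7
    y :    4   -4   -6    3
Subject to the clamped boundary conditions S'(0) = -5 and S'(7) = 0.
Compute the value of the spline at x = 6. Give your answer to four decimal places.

With m_i denoting the second derivative at x_i, h_i = 1, 3, 3, and Δ_i = (y_(i+1) − y_i)/h_i = -8, -2/3, 3:
  1·m_0 + 8·m_1 + 3·m_2 = 6(Δ_1 - Δ_0) = 44
  3·m_1 + 12·m_2 + 3·m_3 = 6(Δ_2 - Δ_1) = 22
Clamped end conditions give two more equations: 2h_0·m_0 + h_0·m_1 = 6(Δ_0 - S'(0)) = -18 and h_2·m_2 + 2h_2·m_3 = 6(S'(7) - Δ_2) = -18.
Solving: m_0 = -382/31, m_1 = 206/31, m_2 = 98/93, m_3 = -328/93.
On [4, 7], S(x) = -6 + 115/31·(x - 4) + 49/93·(x - 4)² - 71/279·(x - 4)³.
With (x - 4) = 2: S(6) = 416/279.

1.4910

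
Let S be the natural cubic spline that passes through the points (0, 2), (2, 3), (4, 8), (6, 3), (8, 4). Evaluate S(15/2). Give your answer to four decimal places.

Put m_i = S'' at the i-th knot. Here h = (2, 2, 2, 2) and Δ = (1/2, 5/2, -5/2, 1/2), so the interior equations h_(i-1)·m_(i-1) + 2(h_(i-1)+h_i)·m_i + h_i·m_(i+1) = 6(Δ_i − Δ_(i-1)) read
  2·m_0 + 8·m_1 + 2·m_2 = 6(Δ_1 - Δ_0) = 12
  2·m_1 + 8·m_2 + 2·m_3 = 6(Δ_2 - Δ_1) = -30
  2·m_2 + 8·m_3 + 2·m_4 = 6(Δ_3 - Δ_2) = 18
Natural end conditions: m_0 = m_4 = 0.
Hence m_0 = 0, m_1 = 159/56, m_2 = -75/14, m_3 = 201/56, m_4 = 0.
On [6, 8], S(t) = 3 - 53/28·(t - 6) + 201/112·(t - 6)² - 67/224·(t - 6)³.
With (t - 6) = 3/2: S(15/2) = 5715/1792.

3.1892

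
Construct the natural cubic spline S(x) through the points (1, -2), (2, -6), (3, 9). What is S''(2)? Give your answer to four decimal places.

28.5000

Let M_i = S''(x_i). Step sizes h_i = 1, 1; slopes of the chords Δ_i = (y_(i+1) - y_i)/h_i = -4, 15.
  1·M_0 + 4·M_1 + 1·M_2 = 6(Δ_1 - Δ_0) = 114
Natural end conditions: M_0 = M_2 = 0.
Solving the tridiagonal system: M_0 = 0, M_1 = 57/2, M_2 = 0.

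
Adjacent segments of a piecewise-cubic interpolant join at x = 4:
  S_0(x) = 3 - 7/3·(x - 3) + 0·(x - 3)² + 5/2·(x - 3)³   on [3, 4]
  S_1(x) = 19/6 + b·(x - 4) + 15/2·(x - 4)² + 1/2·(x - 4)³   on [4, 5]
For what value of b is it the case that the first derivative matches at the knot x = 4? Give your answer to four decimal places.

5.1667

S_0'(x) = -7/3 + 0·(x - 3) + 15/2·(x - 3)², so S_0'(4) = 31/6. On the right, S_1'(4) = b, so b = 31/6.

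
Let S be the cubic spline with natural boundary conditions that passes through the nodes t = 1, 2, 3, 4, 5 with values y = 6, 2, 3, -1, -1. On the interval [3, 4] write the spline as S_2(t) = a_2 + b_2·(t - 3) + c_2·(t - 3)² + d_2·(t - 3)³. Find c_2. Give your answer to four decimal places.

Put M_i = S'' at the i-th knot. Here h = (1, 1, 1, 1) and Δ = (-4, 1, -4, 0), so the interior equations h_(i-1)·M_(i-1) + 2(h_(i-1)+h_i)·M_i + h_i·M_(i+1) = 6(Δ_i − Δ_(i-1)) read
  1·M_0 + 4·M_1 + 1·M_2 = 6(Δ_1 - Δ_0) = 30
  1·M_1 + 4·M_2 + 1·M_3 = 6(Δ_2 - Δ_1) = -30
  1·M_2 + 4·M_3 + 1·M_4 = 6(Δ_3 - Δ_2) = 24
Natural end conditions: M_0 = M_4 = 0.
Hence M_0 = 0, M_1 = 297/28, M_2 = -87/7, M_3 = 255/28, M_4 = 0.
On [3, 4], with S_2(t) = a_2 + b_2·(t - 3) + c_2·(t - 3)² + d_2·(t - 3)³: c_2 = M_2/2 = -87/14, d_2 = (M_3 - M_2)/(6h_2) = 201/56, b_2 = Δ_2 - h_2(2M_2 + M_3)/6 = -11/8.

-6.2143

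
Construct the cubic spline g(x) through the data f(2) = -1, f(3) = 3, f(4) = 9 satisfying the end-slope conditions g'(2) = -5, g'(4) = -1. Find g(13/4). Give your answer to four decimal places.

Let M_i = g''(x_i). Step sizes h_i = 1, 1; slopes of the chords Δ_i = (y_(i+1) - y_i)/h_i = 4, 6.
  1·M_0 + 4·M_1 + 1·M_2 = 6(Δ_1 - Δ_0) = 12
Clamped end conditions give two more equations: 2h_0·M_0 + h_0·M_1 = 6(Δ_0 - g'(2)) = 54 and h_1·M_1 + 2h_1·M_2 = 6(g'(4) - Δ_1) = -42.
Forward elimination and back-substitution give M_0 = 26, M_1 = 2, M_2 = -22.
On [3, 4], g(x) = 3 + 9·(x - 3) + 1·(x - 3)² - 4·(x - 3)³.
With (x - 3) = 1/4: g(13/4) = 21/4.

5.2500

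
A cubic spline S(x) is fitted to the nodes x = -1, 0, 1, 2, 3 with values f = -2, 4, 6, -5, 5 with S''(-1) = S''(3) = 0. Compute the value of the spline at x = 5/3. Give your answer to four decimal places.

Write M_i for S''(x_i). With h_i = 1, 1, 1, 1 and divided differences Δ_i = 6, 2, -11, 10, the continuity of S' gives the tridiagonal system
  1·M_0 + 4·M_1 + 1·M_2 = 6(Δ_1 - Δ_0) = -24
  1·M_1 + 4·M_2 + 1·M_3 = 6(Δ_2 - Δ_1) = -78
  1·M_2 + 4·M_3 + 1·M_4 = 6(Δ_3 - Δ_2) = 126
Natural end conditions: M_0 = M_4 = 0.
Hence M_0 = 0, M_1 = 39/28, M_2 = -207/7, M_3 = 1089/28, M_4 = 0.
On [1, 2], S(x) = 6 - 61/8·(x - 1) - 207/14·(x - 1)² + 639/56·(x - 1)³.
With (x - 1) = 2/3: S(5/3) = -191/84.

-2.2738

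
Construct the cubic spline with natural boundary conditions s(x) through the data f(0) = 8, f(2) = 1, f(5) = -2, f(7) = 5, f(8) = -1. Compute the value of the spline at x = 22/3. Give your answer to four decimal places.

3.6877

With σ_i denoting the second derivative at x_i, h_i = 2, 3, 2, 1, and Δ_i = (y_(i+1) − y_i)/h_i = -7/2, -1, 7/2, -6:
  2·σ_0 + 10·σ_1 + 3·σ_2 = 6(Δ_1 - Δ_0) = 15
  3·σ_1 + 10·σ_2 + 2·σ_3 = 6(Δ_2 - Δ_1) = 27
  2·σ_2 + 6·σ_3 + 1·σ_4 = 6(Δ_3 - Δ_2) = -57
Natural end conditions: σ_0 = σ_4 = 0.
Hence σ_0 = 0, σ_1 = 6/253, σ_2 = 1245/253, σ_3 = -5637/506, σ_4 = 0.
On [7, 8], s(x) = 5 - 1157/506·(x - 7) - 5637/1012·(x - 7)² + 1879/1012·(x - 7)³.
With (x - 7) = 1/3: s(22/3) = 50381/13662.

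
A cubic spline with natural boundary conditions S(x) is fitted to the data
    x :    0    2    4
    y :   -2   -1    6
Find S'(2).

Let σ_i = S''(x_i). Step sizes h_i = 2, 2; slopes of the chords Δ_i = (y_(i+1) - y_i)/h_i = 1/2, 7/2.
  2·σ_0 + 8·σ_1 + 2·σ_2 = 6(Δ_1 - Δ_0) = 18
Natural end conditions: σ_0 = σ_2 = 0.
Solving: σ_0 = 0, σ_1 = 9/4, σ_2 = 0.
On [2, 4], S'(x) = b_1 + 2c_1·(x - 2) + 3d_1·(x - 2)² with b_1 = Δ_1 - h_1(2σ_1 + σ_2)/6 = 2, c_1 = σ_1/2 = 9/8, d_1 = (σ_2 - σ_1)/(6h_1) = -3/16. So S'(2) = 2.

2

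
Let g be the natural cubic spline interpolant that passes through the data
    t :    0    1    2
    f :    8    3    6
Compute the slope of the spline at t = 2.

Put M_i = g'' at the i-th knot. Here h = (1, 1) and Δ = (-5, 3), so the interior equations h_(i-1)·M_(i-1) + 2(h_(i-1)+h_i)·M_i + h_i·M_(i+1) = 6(Δ_i − Δ_(i-1)) read
  1·M_0 + 4·M_1 + 1·M_2 = 6(Δ_1 - Δ_0) = 48
Natural end conditions: M_0 = M_2 = 0.
Solving: M_0 = 0, M_1 = 12, M_2 = 0.
On [1, 2], g'(t) = b_1 + 2c_1·(t - 1) + 3d_1·(t - 1)² with b_1 = Δ_1 - h_1(2M_1 + M_2)/6 = -1, c_1 = M_1/2 = 6, d_1 = (M_2 - M_1)/(6h_1) = -2. So g'(2) = 5.

5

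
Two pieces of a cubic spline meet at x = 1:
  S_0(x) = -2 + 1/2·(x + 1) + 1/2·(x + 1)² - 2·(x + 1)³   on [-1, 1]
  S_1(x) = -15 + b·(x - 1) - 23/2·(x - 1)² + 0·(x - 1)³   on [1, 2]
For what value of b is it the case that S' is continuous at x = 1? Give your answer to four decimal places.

S_0'(x) = 1/2 + 1·(x + 1) - 6·(x + 1)², so S_0'(1) = -43/2. On the right, S_1'(1) = b, so b = -43/2.

-21.5000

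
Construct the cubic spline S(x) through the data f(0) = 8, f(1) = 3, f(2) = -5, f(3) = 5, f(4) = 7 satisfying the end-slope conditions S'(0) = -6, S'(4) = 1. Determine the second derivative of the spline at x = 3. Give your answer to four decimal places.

Let M_i = S''(x_i). Step sizes h_i = 1, 1, 1, 1; slopes of the chords Δ_i = (y_(i+1) - y_i)/h_i = -5, -8, 10, 2.
  1·M_0 + 4·M_1 + 1·M_2 = 6(Δ_1 - Δ_0) = -18
  1·M_1 + 4·M_2 + 1·M_3 = 6(Δ_2 - Δ_1) = 108
  1·M_2 + 4·M_3 + 1·M_4 = 6(Δ_3 - Δ_2) = -48
Clamped end conditions give two more equations: 2h_0·M_0 + h_0·M_1 = 6(Δ_0 - S'(0)) = 6 and h_3·M_3 + 2h_3·M_4 = 6(S'(4) - Δ_3) = -6.
Hence M_0 = 79/7, M_1 = -116/7, M_2 = 37, M_3 = -164/7, M_4 = 61/7.

-23.4286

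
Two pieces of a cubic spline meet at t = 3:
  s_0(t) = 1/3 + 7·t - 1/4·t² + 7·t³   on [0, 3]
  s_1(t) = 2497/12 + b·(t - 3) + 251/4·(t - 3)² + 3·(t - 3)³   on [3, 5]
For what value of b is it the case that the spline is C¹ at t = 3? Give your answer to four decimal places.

194.5000

s_0'(t) = 7 - 1/2·t + 21·t², so s_0'(3) = 389/2. On the right, s_1'(3) = b, so b = 389/2.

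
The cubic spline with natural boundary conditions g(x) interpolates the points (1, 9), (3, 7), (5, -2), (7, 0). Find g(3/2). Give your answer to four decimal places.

Let σ_i = g''(x_i). Step sizes h_i = 2, 2, 2; slopes of the chords Δ_i = (y_(i+1) - y_i)/h_i = -1, -9/2, 1.
  2·σ_0 + 8·σ_1 + 2·σ_2 = 6(Δ_1 - Δ_0) = -21
  2·σ_1 + 8·σ_2 + 2·σ_3 = 6(Δ_2 - Δ_1) = 33
Natural end conditions: σ_0 = σ_3 = 0.
Forward elimination and back-substitution give σ_0 = 0, σ_1 = -39/10, σ_2 = 51/10, σ_3 = 0.
On [1, 3], g(x) = 9 + 3/10·(x - 1) + 0·(x - 1)² - 13/40·(x - 1)³.
With (x - 1) = 1/2: g(3/2) = 583/64.

9.1094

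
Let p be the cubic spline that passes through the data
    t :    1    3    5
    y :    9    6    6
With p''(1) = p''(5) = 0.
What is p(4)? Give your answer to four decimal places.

5.7188

Put m_i = p'' at the i-th knot. Here h = (2, 2) and Δ = (-3/2, 0), so the interior equations h_(i-1)·m_(i-1) + 2(h_(i-1)+h_i)·m_i + h_i·m_(i+1) = 6(Δ_i − Δ_(i-1)) read
  2·m_0 + 8·m_1 + 2·m_2 = 6(Δ_1 - Δ_0) = 9
Natural end conditions: m_0 = m_2 = 0.
Forward elimination and back-substitution give m_0 = 0, m_1 = 9/8, m_2 = 0.
On [3, 5], p(t) = 6 - 3/4·(t - 3) + 9/16·(t - 3)² - 3/32·(t - 3)³.
With (t - 3) = 1: p(4) = 183/32.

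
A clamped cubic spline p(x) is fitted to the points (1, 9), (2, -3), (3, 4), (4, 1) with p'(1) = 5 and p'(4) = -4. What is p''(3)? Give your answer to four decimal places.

Put M_i = p'' at the i-th knot. Here h = (1, 1, 1) and Δ = (-12, 7, -3), so the interior equations h_(i-1)·M_(i-1) + 2(h_(i-1)+h_i)·M_i + h_i·M_(i+1) = 6(Δ_i − Δ_(i-1)) read
  1·M_0 + 4·M_1 + 1·M_2 = 6(Δ_1 - Δ_0) = 114
  1·M_1 + 4·M_2 + 1·M_3 = 6(Δ_2 - Δ_1) = -60
Clamped end conditions give two more equations: 2h_0·M_0 + h_0·M_1 = 6(Δ_0 - p'(1)) = -102 and h_2·M_2 + 2h_2·M_3 = 6(p'(4) - Δ_2) = -6.
Forward elimination and back-substitution give M_0 = -396/5, M_1 = 282/5, M_2 = -162/5, M_3 = 66/5.

-32.4000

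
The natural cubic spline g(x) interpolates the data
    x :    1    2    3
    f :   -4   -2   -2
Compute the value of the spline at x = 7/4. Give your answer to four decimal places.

Put M_i = g'' at the i-th knot. Here h = (1, 1) and Δ = (2, 0), so the interior equations h_(i-1)·M_(i-1) + 2(h_(i-1)+h_i)·M_i + h_i·M_(i+1) = 6(Δ_i − Δ_(i-1)) read
  1·M_0 + 4·M_1 + 1·M_2 = 6(Δ_1 - Δ_0) = -12
Natural end conditions: M_0 = M_2 = 0.
Hence M_0 = 0, M_1 = -3, M_2 = 0.
On [1, 2], g(x) = -4 + 5/2·(x - 1) + 0·(x - 1)² - 1/2·(x - 1)³.
With (x - 1) = 3/4: g(7/4) = -299/128.

-2.3359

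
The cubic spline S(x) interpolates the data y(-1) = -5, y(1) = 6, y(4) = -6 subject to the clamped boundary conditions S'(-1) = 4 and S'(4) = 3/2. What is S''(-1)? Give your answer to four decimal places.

7.4500

Put m_i = S'' at the i-th knot. Here h = (2, 3) and Δ = (11/2, -4), so the interior equations h_(i-1)·m_(i-1) + 2(h_(i-1)+h_i)·m_i + h_i·m_(i+1) = 6(Δ_i − Δ_(i-1)) read
  2·m_0 + 10·m_1 + 3·m_2 = 6(Δ_1 - Δ_0) = -57
Clamped end conditions give two more equations: 2h_0·m_0 + h_0·m_1 = 6(Δ_0 - S'(-1)) = 9 and h_1·m_1 + 2h_1·m_2 = 6(S'(4) - Δ_1) = 33.
Solving: m_0 = 149/20, m_1 = -52/5, m_2 = 107/10.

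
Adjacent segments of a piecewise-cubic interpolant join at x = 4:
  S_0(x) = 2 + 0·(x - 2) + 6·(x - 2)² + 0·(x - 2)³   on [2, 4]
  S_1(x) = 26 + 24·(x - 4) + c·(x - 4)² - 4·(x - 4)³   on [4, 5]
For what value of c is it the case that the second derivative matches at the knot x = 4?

S_0''(x) = 12 + 0·(x - 2), so S_0''(4) = 12. On the right, S_1''(4) = 2c, so c = 6.

6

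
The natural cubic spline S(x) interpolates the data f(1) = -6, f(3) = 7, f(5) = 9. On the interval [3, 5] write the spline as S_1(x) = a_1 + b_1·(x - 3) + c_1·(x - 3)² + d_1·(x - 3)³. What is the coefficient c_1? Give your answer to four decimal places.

Put M_i = S'' at the i-th knot. Here h = (2, 2) and Δ = (13/2, 1), so the interior equations h_(i-1)·M_(i-1) + 2(h_(i-1)+h_i)·M_i + h_i·M_(i+1) = 6(Δ_i − Δ_(i-1)) read
  2·M_0 + 8·M_1 + 2·M_2 = 6(Δ_1 - Δ_0) = -33
Natural end conditions: M_0 = M_2 = 0.
Forward elimination and back-substitution give M_0 = 0, M_1 = -33/8, M_2 = 0.
On [3, 5], with S_1(x) = a_1 + b_1·(x - 3) + c_1·(x - 3)² + d_1·(x - 3)³: c_1 = M_1/2 = -33/16, d_1 = (M_2 - M_1)/(6h_1) = 11/32, b_1 = Δ_1 - h_1(2M_1 + M_2)/6 = 15/4.

-2.0625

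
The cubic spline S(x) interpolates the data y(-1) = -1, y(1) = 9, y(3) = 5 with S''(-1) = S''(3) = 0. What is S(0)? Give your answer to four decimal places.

Let M_i = S''(x_i). Step sizes h_i = 2, 2; slopes of the chords Δ_i = (y_(i+1) - y_i)/h_i = 5, -2.
  2·M_0 + 8·M_1 + 2·M_2 = 6(Δ_1 - Δ_0) = -42
Natural end conditions: M_0 = M_2 = 0.
Solving the tridiagonal system: M_0 = 0, M_1 = -21/4, M_2 = 0.
On [-1, 1], S(x) = -1 + 27/4·(x + 1) + 0·(x + 1)² - 7/16·(x + 1)³.
With (x + 1) = 1: S(0) = 85/16.

5.3125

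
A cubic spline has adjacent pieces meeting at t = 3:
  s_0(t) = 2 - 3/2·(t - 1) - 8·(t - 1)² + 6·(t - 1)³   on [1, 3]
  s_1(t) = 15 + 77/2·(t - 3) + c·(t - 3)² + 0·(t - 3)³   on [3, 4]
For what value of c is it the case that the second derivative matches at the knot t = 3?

s_0''(t) = -16 + 36·(t - 1), so s_0''(3) = 56. On the right, s_1''(3) = 2c, so c = 28.

28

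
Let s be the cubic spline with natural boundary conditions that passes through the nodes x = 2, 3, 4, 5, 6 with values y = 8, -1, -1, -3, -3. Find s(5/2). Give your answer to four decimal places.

2.5290

Let m_i = s''(x_i). Step sizes h_i = 1, 1, 1, 1; slopes of the chords Δ_i = (y_(i+1) - y_i)/h_i = -9, 0, -2, 0.
  1·m_0 + 4·m_1 + 1·m_2 = 6(Δ_1 - Δ_0) = 54
  1·m_1 + 4·m_2 + 1·m_3 = 6(Δ_2 - Δ_1) = -12
  1·m_2 + 4·m_3 + 1·m_4 = 6(Δ_3 - Δ_2) = 12
Natural end conditions: m_0 = m_4 = 0.
Hence m_0 = 0, m_1 = 435/28, m_2 = -57/7, m_3 = 141/28, m_4 = 0.
On [2, 3], s(x) = 8 - 649/56·(x - 2) + 0·(x - 2)² + 145/56·(x - 2)³.
With (x - 2) = 1/2: s(5/2) = 1133/448.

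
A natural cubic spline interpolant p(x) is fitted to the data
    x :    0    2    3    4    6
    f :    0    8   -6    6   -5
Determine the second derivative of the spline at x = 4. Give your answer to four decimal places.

-26.2045

Let M_i = p''(x_i). Step sizes h_i = 2, 1, 1, 2; slopes of the chords Δ_i = (y_(i+1) - y_i)/h_i = 4, -14, 12, -11/2.
  2·M_0 + 6·M_1 + 1·M_2 = 6(Δ_1 - Δ_0) = -108
  1·M_1 + 4·M_2 + 1·M_3 = 6(Δ_2 - Δ_1) = 156
  1·M_2 + 6·M_3 + 2·M_4 = 6(Δ_3 - Δ_2) = -105
Natural end conditions: M_0 = M_4 = 0.
Hence M_0 = 0, M_1 = -1175/44, M_2 = 1149/22, M_3 = -1153/44, M_4 = 0.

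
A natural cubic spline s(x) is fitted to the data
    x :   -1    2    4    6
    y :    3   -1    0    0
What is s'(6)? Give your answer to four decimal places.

-0.2281

Write M_i for s''(x_i). With h_i = 3, 2, 2 and divided differences Δ_i = -4/3, 1/2, 0, the continuity of s' gives the tridiagonal system
  3·M_0 + 10·M_1 + 2·M_2 = 6(Δ_1 - Δ_0) = 11
  2·M_1 + 8·M_2 + 2·M_3 = 6(Δ_2 - Δ_1) = -3
Natural end conditions: M_0 = M_3 = 0.
Solving the tridiagonal system: M_0 = 0, M_1 = 47/38, M_2 = -13/19, M_3 = 0.
On [4, 6], s'(x) = b_2 + 2c_2·(x - 4) + 3d_2·(x - 4)² with b_2 = Δ_2 - h_2(2M_2 + M_3)/6 = 26/57, c_2 = M_2/2 = -13/38, d_2 = (M_3 - M_2)/(6h_2) = 13/228. So s'(6) = -13/57.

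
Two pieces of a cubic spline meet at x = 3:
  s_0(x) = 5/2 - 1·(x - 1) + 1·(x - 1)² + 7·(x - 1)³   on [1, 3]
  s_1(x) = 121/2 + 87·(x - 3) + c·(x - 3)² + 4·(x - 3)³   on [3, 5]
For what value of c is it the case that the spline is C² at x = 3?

s_0''(x) = 2 + 42·(x - 1), so s_0''(3) = 86. On the right, s_1''(3) = 2c, so c = 43.

43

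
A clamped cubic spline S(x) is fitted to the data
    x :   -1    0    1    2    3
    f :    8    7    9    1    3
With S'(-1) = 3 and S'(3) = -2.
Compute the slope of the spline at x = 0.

Write M_i for S''(x_i). With h_i = 1, 1, 1, 1 and divided differences Δ_i = -1, 2, -8, 2, the continuity of S' gives the tridiagonal system
  1·M_0 + 4·M_1 + 1·M_2 = 6(Δ_1 - Δ_0) = 18
  1·M_1 + 4·M_2 + 1·M_3 = 6(Δ_2 - Δ_1) = -60
  1·M_2 + 4·M_3 + 1·M_4 = 6(Δ_3 - Δ_2) = 60
Clamped end conditions give two more equations: 2h_0·M_0 + h_0·M_1 = 6(Δ_0 - S'(-1)) = -24 and h_3·M_3 + 2h_3·M_4 = 6(S'(3) - Δ_3) = -24.
Forward elimination and back-substitution give M_0 = -20, M_1 = 16, M_2 = -26, M_3 = 28, M_4 = -26.
On [0, 1], S'(x) = b_1 + 2c_1·x + 3d_1·x² with b_1 = Δ_1 - h_1(2M_1 + M_2)/6 = 1, c_1 = M_1/2 = 8, d_1 = (M_2 - M_1)/(6h_1) = -7. So S'(0) = 1.

1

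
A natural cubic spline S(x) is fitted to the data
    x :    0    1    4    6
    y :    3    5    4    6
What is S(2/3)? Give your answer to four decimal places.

4.4759

Write M_i for S''(x_i). With h_i = 1, 3, 2 and divided differences Δ_i = 2, -1/3, 1, the continuity of S' gives the tridiagonal system
  1·M_0 + 8·M_1 + 3·M_2 = 6(Δ_1 - Δ_0) = -14
  3·M_1 + 10·M_2 + 2·M_3 = 6(Δ_2 - Δ_1) = 8
Natural end conditions: M_0 = M_3 = 0.
Hence M_0 = 0, M_1 = -164/71, M_2 = 106/71, M_3 = 0.
On [0, 1], S(x) = 3 + 508/213·x + 0·x² - 82/213·x³.
With x = 2/3: S(2/3) = 25741/5751.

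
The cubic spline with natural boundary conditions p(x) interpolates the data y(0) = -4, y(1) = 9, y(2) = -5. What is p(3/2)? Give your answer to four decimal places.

4.5313

Let M_i = p''(x_i). Step sizes h_i = 1, 1; slopes of the chords Δ_i = (y_(i+1) - y_i)/h_i = 13, -14.
  1·M_0 + 4·M_1 + 1·M_2 = 6(Δ_1 - Δ_0) = -162
Natural end conditions: M_0 = M_2 = 0.
Hence M_0 = 0, M_1 = -81/2, M_2 = 0.
On [1, 2], p(x) = 9 - 1/2·(x - 1) - 81/4·(x - 1)² + 27/4·(x - 1)³.
With (x - 1) = 1/2: p(3/2) = 145/32.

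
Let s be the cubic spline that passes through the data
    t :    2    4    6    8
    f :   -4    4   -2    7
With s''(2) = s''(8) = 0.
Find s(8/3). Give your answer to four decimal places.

0.0691

Write σ_i for s''(x_i). With h_i = 2, 2, 2 and divided differences Δ_i = 4, -3, 9/2, the continuity of s' gives the tridiagonal system
  2·σ_0 + 8·σ_1 + 2·σ_2 = 6(Δ_1 - Δ_0) = -42
  2·σ_1 + 8·σ_2 + 2·σ_3 = 6(Δ_2 - Δ_1) = 45
Natural end conditions: σ_0 = σ_3 = 0.
Forward elimination and back-substitution give σ_0 = 0, σ_1 = -71/10, σ_2 = 37/5, σ_3 = 0.
On [2, 4], s(t) = -4 + 191/30·(t - 2) + 0·(t - 2)² - 71/120·(t - 2)³.
With (t - 2) = 2/3: s(8/3) = 28/405.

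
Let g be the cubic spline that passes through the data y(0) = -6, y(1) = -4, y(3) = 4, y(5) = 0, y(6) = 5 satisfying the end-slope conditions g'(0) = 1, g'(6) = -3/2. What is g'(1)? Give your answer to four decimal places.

Write m_i for g''(x_i). With h_i = 1, 2, 2, 1 and divided differences Δ_i = 2, 4, -2, 5, the continuity of g' gives the tridiagonal system
  1·m_0 + 6·m_1 + 2·m_2 = 6(Δ_1 - Δ_0) = 12
  2·m_1 + 8·m_2 + 2·m_3 = 6(Δ_2 - Δ_1) = -36
  2·m_2 + 6·m_3 + 1·m_4 = 6(Δ_3 - Δ_2) = 42
Clamped end conditions give two more equations: 2h_0·m_0 + h_0·m_1 = 6(Δ_0 - g'(0)) = 6 and h_3·m_3 + 2h_3·m_4 = 6(g'(6) - Δ_3) = -39.
Solving the tridiagonal system: m_0 = 31/66, m_1 = 167/33, m_2 = -113/12, m_3 = 482/33, m_4 = -1769/66.
On [1, 3], g'(x) = b_1 + 2c_1·(x - 1) + 3d_1·(x - 1)² with b_1 = Δ_1 - h_1(2m_1 + m_2)/6 = 497/132, c_1 = m_1/2 = 167/66, d_1 = (m_2 - m_1)/(6h_1) = -637/528. So g'(1) = 497/132.

3.7652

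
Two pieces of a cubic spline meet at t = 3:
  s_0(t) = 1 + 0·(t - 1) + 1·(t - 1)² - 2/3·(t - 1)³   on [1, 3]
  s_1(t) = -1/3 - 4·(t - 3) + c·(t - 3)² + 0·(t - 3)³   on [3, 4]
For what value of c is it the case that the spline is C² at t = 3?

-3

s_0''(t) = 2 - 4·(t - 1), so s_0''(3) = -6. On the right, s_1''(3) = 2c, so c = -3.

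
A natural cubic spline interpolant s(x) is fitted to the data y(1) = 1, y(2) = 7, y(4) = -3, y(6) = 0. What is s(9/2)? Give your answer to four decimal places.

Let M_i = s''(x_i). Step sizes h_i = 1, 2, 2; slopes of the chords Δ_i = (y_(i+1) - y_i)/h_i = 6, -5, 3/2.
  1·M_0 + 6·M_1 + 2·M_2 = 6(Δ_1 - Δ_0) = -66
  2·M_1 + 8·M_2 + 2·M_3 = 6(Δ_2 - Δ_1) = 39
Natural end conditions: M_0 = M_3 = 0.
Hence M_0 = 0, M_1 = -303/22, M_2 = 183/22, M_3 = 0.
On [4, 6], s(x) = -3 - 89/22·(x - 4) + 183/44·(x - 4)² - 61/88·(x - 4)³.
With (x - 4) = 1/2: s(9/2) = -2865/704.

-4.0696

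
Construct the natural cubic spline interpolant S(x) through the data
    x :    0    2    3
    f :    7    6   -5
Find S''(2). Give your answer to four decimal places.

With M_i denoting the second derivative at x_i, h_i = 2, 1, and Δ_i = (y_(i+1) − y_i)/h_i = -1/2, -11:
  2·M_0 + 6·M_1 + 1·M_2 = 6(Δ_1 - Δ_0) = -63
Natural end conditions: M_0 = M_2 = 0.
Forward elimination and back-substitution give M_0 = 0, M_1 = -21/2, M_2 = 0.

-10.5000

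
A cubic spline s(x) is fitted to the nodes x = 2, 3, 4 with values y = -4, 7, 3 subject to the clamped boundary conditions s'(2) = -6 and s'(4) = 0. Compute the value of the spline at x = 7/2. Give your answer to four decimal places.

Write M_i for s''(x_i). With h_i = 1, 1 and divided differences Δ_i = 11, -4, the continuity of s' gives the tridiagonal system
  1·M_0 + 4·M_1 + 1·M_2 = 6(Δ_1 - Δ_0) = -90
Clamped end conditions give two more equations: 2h_0·M_0 + h_0·M_1 = 6(Δ_0 - s'(2)) = 102 and h_1·M_1 + 2h_1·M_2 = 6(s'(4) - Δ_1) = 24.
Forward elimination and back-substitution give M_0 = 153/2, M_1 = -51, M_2 = 75/2.
On [3, 4], s(x) = 7 + 27/4·(x - 3) - 51/2·(x - 3)² + 59/4·(x - 3)³.
With (x - 3) = 1/2: s(7/2) = 187/32.

5.8438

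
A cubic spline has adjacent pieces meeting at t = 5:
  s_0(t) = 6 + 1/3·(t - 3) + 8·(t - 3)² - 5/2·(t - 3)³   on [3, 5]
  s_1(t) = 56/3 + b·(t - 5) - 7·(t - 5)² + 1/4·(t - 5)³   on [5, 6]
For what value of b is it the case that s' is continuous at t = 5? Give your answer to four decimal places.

s_0'(t) = 1/3 + 16·(t - 3) - 15/2·(t - 3)², so s_0'(5) = 7/3. On the right, s_1'(5) = b, so b = 7/3.

2.3333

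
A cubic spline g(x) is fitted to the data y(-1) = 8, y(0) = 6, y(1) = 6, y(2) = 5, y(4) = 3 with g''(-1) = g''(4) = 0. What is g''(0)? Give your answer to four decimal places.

Put σ_i = g'' at the i-th knot. Here h = (1, 1, 1, 2) and Δ = (-2, 0, -1, -1), so the interior equations h_(i-1)·σ_(i-1) + 2(h_(i-1)+h_i)·σ_i + h_i·σ_(i+1) = 6(Δ_i − Δ_(i-1)) read
  1·σ_0 + 4·σ_1 + 1·σ_2 = 6(Δ_1 - Δ_0) = 12
  1·σ_1 + 4·σ_2 + 1·σ_3 = 6(Δ_2 - Δ_1) = -6
  1·σ_2 + 6·σ_3 + 2·σ_4 = 6(Δ_3 - Δ_2) = 0
Natural end conditions: σ_0 = σ_4 = 0.
Solving: σ_0 = 0, σ_1 = 156/43, σ_2 = -108/43, σ_3 = 18/43, σ_4 = 0.

3.6279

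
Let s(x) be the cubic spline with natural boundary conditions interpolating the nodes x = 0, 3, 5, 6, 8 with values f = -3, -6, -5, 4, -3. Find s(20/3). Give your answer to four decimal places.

5.2204

Write m_i for s''(x_i). With h_i = 3, 2, 1, 2 and divided differences Δ_i = -1, 1/2, 9, -7/2, the continuity of s' gives the tridiagonal system
  3·m_0 + 10·m_1 + 2·m_2 = 6(Δ_1 - Δ_0) = 9
  2·m_1 + 6·m_2 + 1·m_3 = 6(Δ_2 - Δ_1) = 51
  1·m_2 + 6·m_3 + 2·m_4 = 6(Δ_3 - Δ_2) = -75
Natural end conditions: m_0 = m_4 = 0.
Hence m_0 = 0, m_1 = -447/326, m_2 = 1851/163, m_3 = -2346/163, m_4 = 0.
On [6, 8], s(x) = 4 + 1987/326·(x - 6) - 1173/163·(x - 6)² + 391/326·(x - 6)³.
With (x - 6) = 2/3: s(20/3) = 22975/4401.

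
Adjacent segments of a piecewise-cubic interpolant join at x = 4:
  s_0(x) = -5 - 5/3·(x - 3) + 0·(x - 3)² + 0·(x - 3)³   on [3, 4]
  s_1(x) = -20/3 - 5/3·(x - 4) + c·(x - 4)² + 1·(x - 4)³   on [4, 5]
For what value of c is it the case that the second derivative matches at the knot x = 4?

0

s_0''(x) = 0 + 0·(x - 3), so s_0''(4) = 0. On the right, s_1''(4) = 2c, so c = 0.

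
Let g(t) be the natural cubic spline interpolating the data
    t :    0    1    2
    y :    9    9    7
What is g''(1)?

-3

Write σ_i for g''(x_i). With h_i = 1, 1 and divided differences Δ_i = 0, -2, the continuity of g' gives the tridiagonal system
  1·σ_0 + 4·σ_1 + 1·σ_2 = 6(Δ_1 - Δ_0) = -12
Natural end conditions: σ_0 = σ_2 = 0.
Forward elimination and back-substitution give σ_0 = 0, σ_1 = -3, σ_2 = 0.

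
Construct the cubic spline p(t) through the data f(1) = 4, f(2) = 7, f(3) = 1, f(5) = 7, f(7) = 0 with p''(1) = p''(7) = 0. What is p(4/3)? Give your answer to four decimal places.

5.8483

Put m_i = p'' at the i-th knot. Here h = (1, 1, 2, 2) and Δ = (3, -6, 3, -7/2), so the interior equations h_(i-1)·m_(i-1) + 2(h_(i-1)+h_i)·m_i + h_i·m_(i+1) = 6(Δ_i − Δ_(i-1)) read
  1·m_0 + 4·m_1 + 1·m_2 = 6(Δ_1 - Δ_0) = -54
  1·m_1 + 6·m_2 + 2·m_3 = 6(Δ_2 - Δ_1) = 54
  2·m_2 + 8·m_3 + 2·m_4 = 6(Δ_3 - Δ_2) = -39
Natural end conditions: m_0 = m_4 = 0.
Solving: m_0 = 0, m_1 = -481/28, m_2 = 103/7, m_3 = -479/56, m_4 = 0.
On [1, 2], p(t) = 4 + 985/168·(t - 1) + 0·(t - 1)² - 481/168·(t - 1)³.
With (t - 1) = 1/3: p(4/3) = 3316/567.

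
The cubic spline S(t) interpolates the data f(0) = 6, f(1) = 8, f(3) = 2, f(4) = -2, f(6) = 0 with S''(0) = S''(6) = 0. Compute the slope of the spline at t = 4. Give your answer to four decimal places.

With M_i denoting the second derivative at x_i, h_i = 1, 2, 1, 2, and Δ_i = (y_(i+1) − y_i)/h_i = 2, -3, -4, 1:
  1·M_0 + 6·M_1 + 2·M_2 = 6(Δ_1 - Δ_0) = -30
  2·M_1 + 6·M_2 + 1·M_3 = 6(Δ_2 - Δ_1) = -6
  1·M_2 + 6·M_3 + 2·M_4 = 6(Δ_3 - Δ_2) = 30
Natural end conditions: M_0 = M_4 = 0.
Solving the tridiagonal system: M_0 = 0, M_1 = -153/31, M_2 = -6/31, M_3 = 156/31, M_4 = 0.
On [4, 6], S'(t) = b_3 + 2c_3·(t - 4) + 3d_3·(t - 4)² with b_3 = Δ_3 - h_3(2M_3 + M_4)/6 = -73/31, c_3 = M_3/2 = 78/31, d_3 = (M_4 - M_3)/(6h_3) = -13/31. So S'(4) = -73/31.

-2.3548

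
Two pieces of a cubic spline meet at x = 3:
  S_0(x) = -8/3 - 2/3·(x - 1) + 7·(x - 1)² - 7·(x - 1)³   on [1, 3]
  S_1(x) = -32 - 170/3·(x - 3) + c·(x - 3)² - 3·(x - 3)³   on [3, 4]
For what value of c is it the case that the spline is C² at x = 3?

S_0''(x) = 14 - 42·(x - 1), so S_0''(3) = -70. On the right, S_1''(3) = 2c, so c = -35.

-35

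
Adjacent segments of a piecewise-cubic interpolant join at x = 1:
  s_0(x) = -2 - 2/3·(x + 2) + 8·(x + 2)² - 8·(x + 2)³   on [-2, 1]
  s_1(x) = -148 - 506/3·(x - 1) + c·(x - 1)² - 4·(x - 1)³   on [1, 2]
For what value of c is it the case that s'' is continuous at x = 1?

-64

s_0''(x) = 16 - 48·(x + 2), so s_0''(1) = -128. On the right, s_1''(1) = 2c, so c = -64.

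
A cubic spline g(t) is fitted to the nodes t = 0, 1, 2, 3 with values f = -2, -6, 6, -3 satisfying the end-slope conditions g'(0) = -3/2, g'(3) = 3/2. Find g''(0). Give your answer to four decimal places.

Write m_i for g''(x_i). With h_i = 1, 1, 1 and divided differences Δ_i = -4, 12, -9, the continuity of g' gives the tridiagonal system
  1·m_0 + 4·m_1 + 1·m_2 = 6(Δ_1 - Δ_0) = 96
  1·m_1 + 4·m_2 + 1·m_3 = 6(Δ_2 - Δ_1) = -126
Clamped end conditions give two more equations: 2h_0·m_0 + h_0·m_1 = 6(Δ_0 - g'(0)) = -15 and h_2·m_2 + 2h_2·m_3 = 6(g'(3) - Δ_2) = 63.
Solving the tridiagonal system: m_0 = -153/5, m_1 = 231/5, m_2 = -291/5, m_3 = 303/5.

-30.6000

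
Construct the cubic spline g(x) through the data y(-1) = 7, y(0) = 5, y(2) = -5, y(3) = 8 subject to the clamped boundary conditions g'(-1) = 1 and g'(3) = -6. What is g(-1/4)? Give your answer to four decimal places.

Put σ_i = g'' at the i-th knot. Here h = (1, 2, 1) and Δ = (-2, -5, 13), so the interior equations h_(i-1)·σ_(i-1) + 2(h_(i-1)+h_i)·σ_i + h_i·σ_(i+1) = 6(Δ_i − Δ_(i-1)) read
  1·σ_0 + 6·σ_1 + 2·σ_2 = 6(Δ_1 - Δ_0) = -18
  2·σ_1 + 6·σ_2 + 1·σ_3 = 6(Δ_2 - Δ_1) = 108
Clamped end conditions give two more equations: 2h_0·σ_0 + h_0·σ_1 = 6(Δ_0 - g'(-1)) = -18 and h_2·σ_2 + 2h_2·σ_3 = 6(g'(3) - Δ_2) = -114.
Forward elimination and back-substitution give σ_0 = -62/35, σ_1 = -506/35, σ_2 = 1234/35, σ_3 = -2612/35.
On [-1, 0], g(x) = 7 + 1·(x + 1) - 31/35·(x + 1)² - 74/35·(x + 1)³.
With (x + 1) = 3/4: g(-1/4) = 7123/1120.

6.3598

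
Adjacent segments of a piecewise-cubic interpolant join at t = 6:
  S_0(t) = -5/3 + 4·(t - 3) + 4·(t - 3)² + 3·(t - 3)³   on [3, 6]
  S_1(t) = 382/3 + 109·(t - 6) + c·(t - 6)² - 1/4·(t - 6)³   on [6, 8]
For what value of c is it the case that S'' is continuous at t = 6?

S_0''(t) = 8 + 18·(t - 3), so S_0''(6) = 62. On the right, S_1''(6) = 2c, so c = 31.

31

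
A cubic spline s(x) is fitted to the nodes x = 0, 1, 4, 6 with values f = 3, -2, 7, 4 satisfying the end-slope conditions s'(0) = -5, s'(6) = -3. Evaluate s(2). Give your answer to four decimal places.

-1.3675

With σ_i denoting the second derivative at x_i, h_i = 1, 3, 2, and Δ_i = (y_(i+1) − y_i)/h_i = -5, 3, -3/2:
  1·σ_0 + 8·σ_1 + 3·σ_2 = 6(Δ_1 - Δ_0) = 48
  3·σ_1 + 10·σ_2 + 2·σ_3 = 6(Δ_2 - Δ_1) = -27
Clamped end conditions give two more equations: 2h_0·σ_0 + h_0·σ_1 = 6(Δ_0 - s'(0)) = 0 and h_2·σ_2 + 2h_2·σ_3 = 6(s'(6) - Δ_2) = -9.
Forward elimination and back-substitution give σ_0 = -111/26, σ_1 = 111/13, σ_2 = -139/26, σ_3 = 11/26.
On [1, 4], s(x) = -2 - 149/52·(x - 1) + 111/26·(x - 1)² - 361/468·(x - 1)³.
With (x - 1) = 1: s(2) = -160/117.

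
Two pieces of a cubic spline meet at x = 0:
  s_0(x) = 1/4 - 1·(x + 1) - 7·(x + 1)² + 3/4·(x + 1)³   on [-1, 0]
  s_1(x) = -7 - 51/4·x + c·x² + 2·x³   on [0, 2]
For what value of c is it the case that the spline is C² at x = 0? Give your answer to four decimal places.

-4.7500

s_0''(x) = -14 + 9/2·(x + 1), so s_0''(0) = -19/2. On the right, s_1''(0) = 2c, so c = -19/4.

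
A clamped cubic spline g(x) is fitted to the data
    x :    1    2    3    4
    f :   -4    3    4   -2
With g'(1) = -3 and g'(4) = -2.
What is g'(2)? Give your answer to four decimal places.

With M_i denoting the second derivative at x_i, h_i = 1, 1, 1, and Δ_i = (y_(i+1) − y_i)/h_i = 7, 1, -6:
  1·M_0 + 4·M_1 + 1·M_2 = 6(Δ_1 - Δ_0) = -36
  1·M_1 + 4·M_2 + 1·M_3 = 6(Δ_2 - Δ_1) = -42
Clamped end conditions give two more equations: 2h_0·M_0 + h_0·M_1 = 6(Δ_0 - g'(1)) = 60 and h_2·M_2 + 2h_2·M_3 = 6(g'(4) - Δ_2) = 24.
Solving: M_0 = 568/15, M_1 = -236/15, M_2 = -164/15, M_3 = 262/15.
On [2, 3], g'(x) = b_1 + 2c_1·(x - 2) + 3d_1·(x - 2)² with b_1 = Δ_1 - h_1(2M_1 + M_2)/6 = 121/15, c_1 = M_1/2 = -118/15, d_1 = (M_2 - M_1)/(6h_1) = 4/5. So g'(2) = 121/15.

8.0667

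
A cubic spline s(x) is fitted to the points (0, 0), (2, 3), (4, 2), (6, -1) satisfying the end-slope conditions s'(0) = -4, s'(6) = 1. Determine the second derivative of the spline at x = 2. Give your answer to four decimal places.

With M_i denoting the second derivative at x_i, h_i = 2, 2, 2, and Δ_i = (y_(i+1) − y_i)/h_i = 3/2, -1/2, -3/2:
  2·M_0 + 8·M_1 + 2·M_2 = 6(Δ_1 - Δ_0) = -12
  2·M_1 + 8·M_2 + 2·M_3 = 6(Δ_2 - Δ_1) = -6
Clamped end conditions give two more equations: 2h_0·M_0 + h_0·M_1 = 6(Δ_0 - s'(0)) = 33 and h_2·M_2 + 2h_2·M_3 = 6(s'(6) - Δ_2) = 15.
Solving the tridiagonal system: M_0 = 61/6, M_1 = -23/6, M_2 = -5/6, M_3 = 25/6.

-3.8333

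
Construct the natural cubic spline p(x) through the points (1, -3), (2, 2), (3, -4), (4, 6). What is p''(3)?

Put σ_i = p'' at the i-th knot. Here h = (1, 1, 1) and Δ = (5, -6, 10), so the interior equations h_(i-1)·σ_(i-1) + 2(h_(i-1)+h_i)·σ_i + h_i·σ_(i+1) = 6(Δ_i − Δ_(i-1)) read
  1·σ_0 + 4·σ_1 + 1·σ_2 = 6(Δ_1 - Δ_0) = -66
  1·σ_1 + 4·σ_2 + 1·σ_3 = 6(Δ_2 - Δ_1) = 96
Natural end conditions: σ_0 = σ_3 = 0.
Hence σ_0 = 0, σ_1 = -24, σ_2 = 30, σ_3 = 0.

30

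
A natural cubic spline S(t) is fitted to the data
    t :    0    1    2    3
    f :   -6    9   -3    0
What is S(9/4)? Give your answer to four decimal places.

Write m_i for S''(x_i). With h_i = 1, 1, 1 and divided differences Δ_i = 15, -12, 3, the continuity of S' gives the tridiagonal system
  1·m_0 + 4·m_1 + 1·m_2 = 6(Δ_1 - Δ_0) = -162
  1·m_1 + 4·m_2 + 1·m_3 = 6(Δ_2 - Δ_1) = 90
Natural end conditions: m_0 = m_3 = 0.
Hence m_0 = 0, m_1 = -246/5, m_2 = 174/5, m_3 = 0.
On [2, 3], S(t) = -3 - 43/5·(t - 2) + 87/5·(t - 2)² - 29/5·(t - 2)³.
With (t - 2) = 1/4: S(9/4) = -1329/320.

-4.1531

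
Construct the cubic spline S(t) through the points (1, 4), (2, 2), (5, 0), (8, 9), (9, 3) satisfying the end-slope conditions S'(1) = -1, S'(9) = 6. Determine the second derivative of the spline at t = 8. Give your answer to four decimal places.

-14.2333

Let M_i = S''(x_i). Step sizes h_i = 1, 3, 3, 1; slopes of the chords Δ_i = (y_(i+1) - y_i)/h_i = -2, -2/3, 3, -6.
  1·M_0 + 8·M_1 + 3·M_2 = 6(Δ_1 - Δ_0) = 8
  3·M_1 + 12·M_2 + 3·M_3 = 6(Δ_2 - Δ_1) = 22
  3·M_2 + 8·M_3 + 1·M_4 = 6(Δ_3 - Δ_2) = -54
Clamped end conditions give two more equations: 2h_0·M_0 + h_0·M_1 = 6(Δ_0 - S'(1)) = -6 and h_3·M_3 + 2h_3·M_4 = 6(S'(9) - Δ_3) = 72.
Solving the tridiagonal system: M_0 = -157/60, M_1 = -23/30, M_2 = 67/12, M_3 = -427/30, M_4 = 2587/60.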